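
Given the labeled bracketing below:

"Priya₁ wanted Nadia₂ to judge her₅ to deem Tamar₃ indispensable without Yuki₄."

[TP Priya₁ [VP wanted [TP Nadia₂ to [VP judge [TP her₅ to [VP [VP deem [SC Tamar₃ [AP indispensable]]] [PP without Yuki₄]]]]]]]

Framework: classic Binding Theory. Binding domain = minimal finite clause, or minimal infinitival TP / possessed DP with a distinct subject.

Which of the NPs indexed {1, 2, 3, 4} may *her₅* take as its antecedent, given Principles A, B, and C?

*her* is a pronoun, so Principle B applies: it must be free in its binding domain.
Binding domain of *her₅*: the embedded TP, whose subject is Nadia₂.
*Priya₁* c-commands the pronoun but from outside its binding domain, and is not c-commanded by it → coindexation permitted.
*Nadia₂* c-commands the pronoun within its binding domain → coindexation would violate Principle B.
*Tamar₃*: the pronoun c-commands this R-expression → coindexation would violate Principle C on *Tamar₃*.
*Yuki₄*: the pronoun c-commands this R-expression → coindexation would violate Principle C on *Yuki₄*.

{1}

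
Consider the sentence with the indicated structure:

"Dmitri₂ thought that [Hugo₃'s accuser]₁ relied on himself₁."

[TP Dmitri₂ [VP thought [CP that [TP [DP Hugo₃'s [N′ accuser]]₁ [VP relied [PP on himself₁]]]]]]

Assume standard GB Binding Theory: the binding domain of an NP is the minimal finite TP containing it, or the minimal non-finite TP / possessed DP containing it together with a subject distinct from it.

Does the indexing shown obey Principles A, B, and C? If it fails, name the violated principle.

grammatical

The two coindexed NPs are *[Hugo₃'s accuser]₁* and *himself₁*.
*himself₁* is an anaphor; its binding domain is the embedded TP, whose subject is [Hugo₃'s accuser]₁. *[Hugo₃'s accuser]₁* c-commands it within that domain and shares its index, so Principle A is satisfied.
*[Hugo₃'s accuser]₁* is an R-expression; *himself₁* does not c-command it, and no other NP shares its index, so Principle C is satisfied.
All principles are respected.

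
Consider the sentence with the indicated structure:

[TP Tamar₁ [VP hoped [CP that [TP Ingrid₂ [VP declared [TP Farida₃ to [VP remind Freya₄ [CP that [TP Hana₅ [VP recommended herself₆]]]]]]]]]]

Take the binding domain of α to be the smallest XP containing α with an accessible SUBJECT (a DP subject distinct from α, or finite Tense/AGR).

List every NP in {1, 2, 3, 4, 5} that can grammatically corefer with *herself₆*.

{5}

*herself* is an anaphor, so Principle A applies: it must be bound in its binding domain.
Binding domain of *herself₆*: the embedded TP, whose subject is Hana₅.
*Tamar₁* c-commands the anaphor but is outside its binding domain → cannot satisfy Principle A.
*Ingrid₂* c-commands the anaphor but is outside its binding domain → cannot satisfy Principle A.
*Farida₃* c-commands the anaphor but is outside its binding domain → cannot satisfy Principle A.
*Freya₄* c-commands the anaphor but is outside its binding domain → cannot satisfy Principle A.
*Hana₅* c-commands the anaphor within its binding domain → licit binder.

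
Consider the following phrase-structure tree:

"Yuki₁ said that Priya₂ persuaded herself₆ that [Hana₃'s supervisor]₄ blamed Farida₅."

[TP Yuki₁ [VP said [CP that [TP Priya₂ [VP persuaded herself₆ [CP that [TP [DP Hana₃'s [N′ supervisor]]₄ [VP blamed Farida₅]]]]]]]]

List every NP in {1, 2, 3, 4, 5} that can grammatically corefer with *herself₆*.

{2}

*herself* is an anaphor, so Principle A applies: it must be bound in its binding domain.
Binding domain of *herself₆*: the embedded TP, whose subject is Priya₂.
*Yuki₁* c-commands the anaphor but is outside its binding domain → cannot satisfy Principle A.
*Priya₂* c-commands the anaphor within its binding domain → licit binder.
*Hana₃* does not c-command the anaphor → cannot bind it.
*[Hana₃'s supervisor]₄* does not c-command the anaphor → cannot bind it.
*Farida₅* does not c-command the anaphor → cannot bind it.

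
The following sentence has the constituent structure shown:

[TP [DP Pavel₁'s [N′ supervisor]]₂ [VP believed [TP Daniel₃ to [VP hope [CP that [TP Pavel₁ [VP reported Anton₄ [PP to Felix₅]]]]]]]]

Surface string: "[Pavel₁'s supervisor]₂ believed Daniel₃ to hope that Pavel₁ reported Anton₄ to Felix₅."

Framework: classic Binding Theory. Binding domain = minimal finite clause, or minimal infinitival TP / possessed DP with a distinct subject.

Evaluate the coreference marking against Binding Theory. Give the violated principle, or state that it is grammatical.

grammatical

The two coindexed NPs are *Pavel₁* and *Pavel₁*.
*Pavel₁* is an R-expression; no coindexed NP c-commands it, so Principle C holds.
*Pavel₁* is an R-expression; *Pavel₁* does not c-command it, and no other NP shares its index, so Principle C is satisfied.
All principles are respected.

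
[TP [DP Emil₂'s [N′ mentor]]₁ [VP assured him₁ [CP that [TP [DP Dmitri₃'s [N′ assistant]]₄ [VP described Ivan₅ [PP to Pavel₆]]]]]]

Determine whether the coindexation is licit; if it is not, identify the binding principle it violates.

The two coindexed NPs are *[Emil₂'s mentor]₁* and *him₁*.
*him₁* is a pronoun. Its binding domain is the matrix TP, whose subject is [Emil₂'s mentor]₁.
*[Emil₂'s mentor]₁* c-commands it within that domain and carries the same index.
The pronoun is locally bound → Principle B violation.

Principle B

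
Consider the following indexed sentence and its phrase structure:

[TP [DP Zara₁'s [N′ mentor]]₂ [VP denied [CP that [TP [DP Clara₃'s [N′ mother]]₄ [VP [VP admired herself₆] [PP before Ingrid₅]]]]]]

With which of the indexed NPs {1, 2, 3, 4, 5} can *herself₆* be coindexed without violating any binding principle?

*herself* is an anaphor, so Principle A applies: it must be bound in its binding domain.
Binding domain of *herself₆*: the embedded TP, whose subject is [Clara₃'s mother]₄.
*Zara₁* does not c-command the anaphor → cannot bind it.
*[Zara₁'s mentor]₂* c-commands the anaphor but is outside its binding domain → cannot satisfy Principle A.
*Clara₃* does not c-command the anaphor → cannot bind it.
*[Clara₃'s mother]₄* c-commands the anaphor within its binding domain → licit binder.
*Ingrid₅* does not c-command the anaphor → cannot bind it.

{4}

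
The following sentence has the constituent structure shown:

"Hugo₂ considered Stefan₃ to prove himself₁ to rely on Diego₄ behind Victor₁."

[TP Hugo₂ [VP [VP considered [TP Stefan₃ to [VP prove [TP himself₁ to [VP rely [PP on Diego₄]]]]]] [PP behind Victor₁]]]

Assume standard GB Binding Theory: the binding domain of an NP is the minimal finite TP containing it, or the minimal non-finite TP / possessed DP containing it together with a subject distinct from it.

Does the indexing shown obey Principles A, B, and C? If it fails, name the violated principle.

Principle A

The two coindexed NPs are *Victor₁* and *himself₁*.
*himself₁* is an anaphor. Principle A requires it to be bound within its binding domain — the embedded TP, whose subject is Stefan₃.
Within that domain it is c-commanded by *Stefan₃*, which does not share its index.
*Victor₁* does not c-command the anaphor at all.
The anaphor is unbound in its domain → Principle A violation.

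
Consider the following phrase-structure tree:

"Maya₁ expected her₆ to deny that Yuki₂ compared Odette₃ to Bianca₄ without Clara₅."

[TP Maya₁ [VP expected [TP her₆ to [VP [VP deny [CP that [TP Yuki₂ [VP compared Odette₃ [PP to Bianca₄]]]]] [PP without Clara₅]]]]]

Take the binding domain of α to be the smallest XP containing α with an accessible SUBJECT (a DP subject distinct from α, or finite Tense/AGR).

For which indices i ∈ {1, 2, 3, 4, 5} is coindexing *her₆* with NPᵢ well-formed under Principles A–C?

*her* is a pronoun, so Principle B applies: it must be free in its binding domain.
Binding domain of *her₆*: the matrix TP, whose subject is Maya₁.
*Maya₁* c-commands the pronoun within its binding domain → coindexation would violate Principle B.
*Yuki₂*: the pronoun c-commands this R-expression → coindexation would violate Principle C on *Yuki₂*.
*Odette₃*: the pronoun c-commands this R-expression → coindexation would violate Principle C on *Odette₃*.
*Bianca₄*: the pronoun c-commands this R-expression → coindexation would violate Principle C on *Bianca₄*.
*Clara₅*: the pronoun c-commands this R-expression → coindexation would violate Principle C on *Clara₅*.

none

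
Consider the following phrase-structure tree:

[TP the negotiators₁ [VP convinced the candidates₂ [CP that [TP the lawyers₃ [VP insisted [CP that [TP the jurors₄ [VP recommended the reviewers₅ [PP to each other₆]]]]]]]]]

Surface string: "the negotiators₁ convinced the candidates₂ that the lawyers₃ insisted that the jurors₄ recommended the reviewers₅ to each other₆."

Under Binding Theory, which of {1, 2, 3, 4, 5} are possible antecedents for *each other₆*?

*each other* is an anaphor, so Principle A applies: it must be bound in its binding domain.
Binding domain of *each other₆*: the embedded TP, whose subject is the jurors₄.
*the negotiators₁* c-commands the anaphor but is outside its binding domain → cannot satisfy Principle A.
*the candidates₂* c-commands the anaphor but is outside its binding domain → cannot satisfy Principle A.
*the lawyers₃* c-commands the anaphor but is outside its binding domain → cannot satisfy Principle A.
*the jurors₄* c-commands the anaphor within its binding domain → licit binder.
*the reviewers₅* c-commands the anaphor within its binding domain → licit binder.

{4, 5}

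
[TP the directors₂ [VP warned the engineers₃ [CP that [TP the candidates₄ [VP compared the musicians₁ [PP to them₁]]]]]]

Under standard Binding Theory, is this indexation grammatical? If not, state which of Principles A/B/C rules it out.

The two coindexed NPs are *the musicians₁* and *them₁*.
*them₁* is a pronoun. Its binding domain is the embedded TP, whose subject is the candidates₄.
*the musicians₁* c-commands it within that domain and carries the same index.
The pronoun is locally bound → Principle B violation.

Principle B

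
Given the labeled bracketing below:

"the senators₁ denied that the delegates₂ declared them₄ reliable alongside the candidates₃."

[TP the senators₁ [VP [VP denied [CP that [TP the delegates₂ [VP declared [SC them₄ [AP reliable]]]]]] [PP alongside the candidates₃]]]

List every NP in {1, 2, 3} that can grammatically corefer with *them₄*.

*them* is a pronoun, so Principle B applies: it must be free in its binding domain.
Binding domain of *them₄*: the embedded TP, whose subject is the delegates₂.
*the senators₁* c-commands the pronoun but from outside its binding domain, and is not c-commanded by it → coindexation permitted.
*the delegates₂* c-commands the pronoun within its binding domain → coindexation would violate Principle B.
*the candidates₃* and the pronoun do not c-command one another → neither Principle B nor Principle C is at stake; coindexation permitted.

{1, 3}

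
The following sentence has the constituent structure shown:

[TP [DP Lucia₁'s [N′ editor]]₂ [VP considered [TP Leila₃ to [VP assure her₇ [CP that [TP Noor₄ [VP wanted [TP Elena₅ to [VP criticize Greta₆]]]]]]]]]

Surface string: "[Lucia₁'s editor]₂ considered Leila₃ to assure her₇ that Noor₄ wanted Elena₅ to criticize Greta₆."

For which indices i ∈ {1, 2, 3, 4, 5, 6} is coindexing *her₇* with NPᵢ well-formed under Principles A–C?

*her* is a pronoun, so Principle B applies: it must be free in its binding domain.
Binding domain of *her₇*: the embedded TP, whose subject is Leila₃.
*Lucia₁* and the pronoun do not c-command one another → neither Principle B nor Principle C is at stake; coindexation permitted.
*[Lucia₁'s editor]₂* c-commands the pronoun but from outside its binding domain, and is not c-commanded by it → coindexation permitted.
*Leila₃* c-commands the pronoun within its binding domain → coindexation would violate Principle B.
*Noor₄*: the pronoun c-commands this R-expression → coindexation would violate Principle C on *Noor₄*.
*Elena₅*: the pronoun c-commands this R-expression → coindexation would violate Principle C on *Elena₅*.
*Greta₆*: the pronoun c-commands this R-expression → coindexation would violate Principle C on *Greta₆*.

{1, 2}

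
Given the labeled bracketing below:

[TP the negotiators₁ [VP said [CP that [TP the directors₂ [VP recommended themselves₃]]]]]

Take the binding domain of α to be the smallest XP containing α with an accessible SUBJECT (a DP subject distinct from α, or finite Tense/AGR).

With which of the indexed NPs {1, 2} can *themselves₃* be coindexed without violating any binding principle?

*themselves* is an anaphor, so Principle A applies: it must be bound in its binding domain.
Binding domain of *themselves₃*: the embedded TP, whose subject is the directors₂.
*the negotiators₁* c-commands the anaphor but is outside its binding domain → cannot satisfy Principle A.
*the directors₂* c-commands the anaphor within its binding domain → licit binder.

{2}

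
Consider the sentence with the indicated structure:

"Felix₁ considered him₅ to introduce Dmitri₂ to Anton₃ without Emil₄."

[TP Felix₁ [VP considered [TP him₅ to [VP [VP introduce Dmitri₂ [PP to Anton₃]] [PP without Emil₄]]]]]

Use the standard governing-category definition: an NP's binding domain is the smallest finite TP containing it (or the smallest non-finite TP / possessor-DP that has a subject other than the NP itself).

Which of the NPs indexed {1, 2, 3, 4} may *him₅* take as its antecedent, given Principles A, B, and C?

*him* is a pronoun, so Principle B applies: it must be free in its binding domain.
Binding domain of *him₅*: the matrix TP, whose subject is Felix₁.
*Felix₁* c-commands the pronoun within its binding domain → coindexation would violate Principle B.
*Dmitri₂*: the pronoun c-commands this R-expression → coindexation would violate Principle C on *Dmitri₂*.
*Anton₃*: the pronoun c-commands this R-expression → coindexation would violate Principle C on *Anton₃*.
*Emil₄*: the pronoun c-commands this R-expression → coindexation would violate Principle C on *Emil₄*.

none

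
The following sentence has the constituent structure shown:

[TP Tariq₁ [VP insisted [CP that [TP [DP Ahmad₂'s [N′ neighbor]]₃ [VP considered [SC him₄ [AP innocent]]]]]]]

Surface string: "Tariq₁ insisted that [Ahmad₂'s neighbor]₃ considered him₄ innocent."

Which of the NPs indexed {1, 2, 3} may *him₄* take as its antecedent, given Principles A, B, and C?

*him* is a pronoun, so Principle B applies: it must be free in its binding domain.
Binding domain of *him₄*: the embedded TP, whose subject is [Ahmad₂'s neighbor]₃.
*Tariq₁* c-commands the pronoun but from outside its binding domain, and is not c-commanded by it → coindexation permitted.
*Ahmad₂* and the pronoun do not c-command one another → neither Principle B nor Principle C is at stake; coindexation permitted.
*[Ahmad₂'s neighbor]₃* c-commands the pronoun within its binding domain → coindexation would violate Principle B.

{1, 2}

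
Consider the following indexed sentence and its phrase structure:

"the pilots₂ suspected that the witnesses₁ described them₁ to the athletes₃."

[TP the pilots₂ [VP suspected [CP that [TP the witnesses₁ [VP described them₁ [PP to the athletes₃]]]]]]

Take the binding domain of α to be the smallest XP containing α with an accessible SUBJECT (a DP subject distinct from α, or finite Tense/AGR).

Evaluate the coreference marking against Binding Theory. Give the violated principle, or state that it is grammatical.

The two coindexed NPs are *the witnesses₁* and *them₁*.
*them₁* is a pronoun. Its binding domain is the embedded TP, whose subject is the witnesses₁.
*the witnesses₁* c-commands it within that domain and carries the same index.
The pronoun is locally bound → Principle B violation.

Principle B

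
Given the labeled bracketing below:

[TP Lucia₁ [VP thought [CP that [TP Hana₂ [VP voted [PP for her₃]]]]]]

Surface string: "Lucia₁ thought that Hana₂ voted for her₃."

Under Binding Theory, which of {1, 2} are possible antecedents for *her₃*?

{1}

*her* is a pronoun, so Principle B applies: it must be free in its binding domain.
Binding domain of *her₃*: the embedded TP, whose subject is Hana₂.
*Lucia₁* c-commands the pronoun but from outside its binding domain, and is not c-commanded by it → coindexation permitted.
*Hana₂* c-commands the pronoun within its binding domain → coindexation would violate Principle B.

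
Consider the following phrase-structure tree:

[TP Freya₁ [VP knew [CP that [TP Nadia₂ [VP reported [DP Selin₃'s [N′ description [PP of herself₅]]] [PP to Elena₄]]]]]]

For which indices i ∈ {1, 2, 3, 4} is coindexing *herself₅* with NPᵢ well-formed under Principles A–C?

{3}

*herself* is an anaphor, so Principle A applies: it must be bound in its binding domain.
Binding domain of *herself₅*: the possessed DP, whose subject is Selin₃.
*Freya₁* c-commands the anaphor but is outside its binding domain → cannot satisfy Principle A.
*Nadia₂* c-commands the anaphor but is outside its binding domain → cannot satisfy Principle A.
*Selin₃* c-commands the anaphor within its binding domain → licit binder.
*Elena₄* does not c-command the anaphor → cannot bind it.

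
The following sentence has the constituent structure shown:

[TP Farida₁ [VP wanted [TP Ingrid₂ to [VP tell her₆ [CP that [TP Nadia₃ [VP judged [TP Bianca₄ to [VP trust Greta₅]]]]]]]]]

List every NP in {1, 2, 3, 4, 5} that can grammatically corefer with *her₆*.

*her* is a pronoun, so Principle B applies: it must be free in its binding domain.
Binding domain of *her₆*: the embedded TP, whose subject is Ingrid₂.
*Farida₁* c-commands the pronoun but from outside its binding domain, and is not c-commanded by it → coindexation permitted.
*Ingrid₂* c-commands the pronoun within its binding domain → coindexation would violate Principle B.
*Nadia₃*: the pronoun c-commands this R-expression → coindexation would violate Principle C on *Nadia₃*.
*Bianca₄*: the pronoun c-commands this R-expression → coindexation would violate Principle C on *Bianca₄*.
*Greta₅*: the pronoun c-commands this R-expression → coindexation would violate Principle C on *Greta₅*.

{1}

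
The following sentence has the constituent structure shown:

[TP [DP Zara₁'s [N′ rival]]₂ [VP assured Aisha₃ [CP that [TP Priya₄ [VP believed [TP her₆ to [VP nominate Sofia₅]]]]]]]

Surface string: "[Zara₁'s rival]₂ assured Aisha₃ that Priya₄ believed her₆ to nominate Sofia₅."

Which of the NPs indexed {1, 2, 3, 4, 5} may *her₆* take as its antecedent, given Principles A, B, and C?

{1, 2, 3}

*her* is a pronoun, so Principle B applies: it must be free in its binding domain.
Binding domain of *her₆*: the embedded TP, whose subject is Priya₄.
*Zara₁* and the pronoun do not c-command one another → neither Principle B nor Principle C is at stake; coindexation permitted.
*[Zara₁'s rival]₂* c-commands the pronoun but from outside its binding domain, and is not c-commanded by it → coindexation permitted.
*Aisha₃* c-commands the pronoun but from outside its binding domain, and is not c-commanded by it → coindexation permitted.
*Priya₄* c-commands the pronoun within its binding domain → coindexation would violate Principle B.
*Sofia₅*: the pronoun c-commands this R-expression → coindexation would violate Principle C on *Sofia₅*.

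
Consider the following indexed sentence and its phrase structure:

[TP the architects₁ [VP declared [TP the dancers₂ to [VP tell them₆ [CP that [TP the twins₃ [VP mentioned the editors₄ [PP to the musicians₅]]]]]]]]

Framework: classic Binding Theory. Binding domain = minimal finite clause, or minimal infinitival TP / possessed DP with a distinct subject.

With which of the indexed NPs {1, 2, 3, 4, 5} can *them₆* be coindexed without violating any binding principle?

*them* is a pronoun, so Principle B applies: it must be free in its binding domain.
Binding domain of *them₆*: the embedded TP, whose subject is the dancers₂.
*the architects₁* c-commands the pronoun but from outside its binding domain, and is not c-commanded by it → coindexation permitted.
*the dancers₂* c-commands the pronoun within its binding domain → coindexation would violate Principle B.
*the twins₃*: the pronoun c-commands this R-expression → coindexation would violate Principle C on *the twins₃*.
*the editors₄*: the pronoun c-commands this R-expression → coindexation would violate Principle C on *the editors₄*.
*the musicians₅*: the pronoun c-commands this R-expression → coindexation would violate Principle C on *the musicians₅*.

{1}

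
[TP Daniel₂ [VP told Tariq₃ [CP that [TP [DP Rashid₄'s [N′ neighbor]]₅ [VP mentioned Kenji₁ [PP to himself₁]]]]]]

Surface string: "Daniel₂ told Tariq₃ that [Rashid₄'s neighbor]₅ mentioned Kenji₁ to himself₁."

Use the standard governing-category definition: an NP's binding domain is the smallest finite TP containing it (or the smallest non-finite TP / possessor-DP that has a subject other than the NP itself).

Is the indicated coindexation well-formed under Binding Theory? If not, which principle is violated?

The two coindexed NPs are *Kenji₁* and *himself₁*.
*himself₁* is an anaphor; its binding domain is the embedded TP, whose subject is [Rashid₄'s neighbor]₅. *Kenji₁* c-commands it within that domain and shares its index, so Principle A is satisfied.
*Kenji₁* is an R-expression; *himself₁* does not c-command it, and no other NP shares its index, so Principle C is satisfied.
All principles are respected.

grammatical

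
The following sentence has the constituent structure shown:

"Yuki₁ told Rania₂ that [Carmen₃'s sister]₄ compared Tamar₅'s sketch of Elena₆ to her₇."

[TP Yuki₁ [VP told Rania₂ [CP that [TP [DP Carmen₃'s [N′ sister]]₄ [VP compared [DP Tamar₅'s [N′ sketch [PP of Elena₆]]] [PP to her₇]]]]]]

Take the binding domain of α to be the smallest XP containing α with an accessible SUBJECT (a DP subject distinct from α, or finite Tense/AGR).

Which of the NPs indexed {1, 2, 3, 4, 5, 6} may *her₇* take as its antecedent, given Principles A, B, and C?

*her* is a pronoun, so Principle B applies: it must be free in its binding domain.
Binding domain of *her₇*: the embedded TP, whose subject is [Carmen₃'s sister]₄.
*Yuki₁* c-commands the pronoun but from outside its binding domain, and is not c-commanded by it → coindexation permitted.
*Rania₂* c-commands the pronoun but from outside its binding domain, and is not c-commanded by it → coindexation permitted.
*Carmen₃* and the pronoun do not c-command one another → neither Principle B nor Principle C is at stake; coindexation permitted.
*[Carmen₃'s sister]₄* c-commands the pronoun within its binding domain → coindexation would violate Principle B.
*Tamar₅* and the pronoun do not c-command one another → neither Principle B nor Principle C is at stake; coindexation permitted.
*Elena₆* and the pronoun do not c-command one another → neither Principle B nor Principle C is at stake; coindexation permitted.

{1, 2, 3, 5, 6}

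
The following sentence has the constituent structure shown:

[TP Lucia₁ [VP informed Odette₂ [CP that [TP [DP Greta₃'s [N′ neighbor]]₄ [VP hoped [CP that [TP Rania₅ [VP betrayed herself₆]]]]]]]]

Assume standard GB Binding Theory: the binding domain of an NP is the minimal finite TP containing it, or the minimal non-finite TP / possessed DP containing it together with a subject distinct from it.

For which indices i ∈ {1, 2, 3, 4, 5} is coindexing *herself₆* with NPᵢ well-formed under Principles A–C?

{5}

*herself* is an anaphor, so Principle A applies: it must be bound in its binding domain.
Binding domain of *herself₆*: the embedded TP, whose subject is Rania₅.
*Lucia₁* c-commands the anaphor but is outside its binding domain → cannot satisfy Principle A.
*Odette₂* c-commands the anaphor but is outside its binding domain → cannot satisfy Principle A.
*Greta₃* does not c-command the anaphor → cannot bind it.
*[Greta₃'s neighbor]₄* c-commands the anaphor but is outside its binding domain → cannot satisfy Principle A.
*Rania₅* c-commands the anaphor within its binding domain → licit binder.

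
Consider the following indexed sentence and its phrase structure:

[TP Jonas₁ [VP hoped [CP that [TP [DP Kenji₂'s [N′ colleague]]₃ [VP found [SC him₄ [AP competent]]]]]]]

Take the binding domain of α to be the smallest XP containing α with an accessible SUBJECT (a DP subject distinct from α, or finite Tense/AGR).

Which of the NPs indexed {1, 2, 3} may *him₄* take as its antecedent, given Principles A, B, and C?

*him* is a pronoun, so Principle B applies: it must be free in its binding domain.
Binding domain of *him₄*: the embedded TP, whose subject is [Kenji₂'s colleague]₃.
*Jonas₁* c-commands the pronoun but from outside its binding domain, and is not c-commanded by it → coindexation permitted.
*Kenji₂* and the pronoun do not c-command one another → neither Principle B nor Principle C is at stake; coindexation permitted.
*[Kenji₂'s colleague]₃* c-commands the pronoun within its binding domain → coindexation would violate Principle B.

{1, 2}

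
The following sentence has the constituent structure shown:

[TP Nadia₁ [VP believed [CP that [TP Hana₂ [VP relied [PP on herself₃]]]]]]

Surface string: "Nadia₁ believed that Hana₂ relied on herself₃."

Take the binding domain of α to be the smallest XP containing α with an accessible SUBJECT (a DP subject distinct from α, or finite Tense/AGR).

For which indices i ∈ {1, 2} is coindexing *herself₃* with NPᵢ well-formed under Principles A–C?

{2}

*herself* is an anaphor, so Principle A applies: it must be bound in its binding domain.
Binding domain of *herself₃*: the embedded TP, whose subject is Hana₂.
*Nadia₁* c-commands the anaphor but is outside its binding domain → cannot satisfy Principle A.
*Hana₂* c-commands the anaphor within its binding domain → licit binder.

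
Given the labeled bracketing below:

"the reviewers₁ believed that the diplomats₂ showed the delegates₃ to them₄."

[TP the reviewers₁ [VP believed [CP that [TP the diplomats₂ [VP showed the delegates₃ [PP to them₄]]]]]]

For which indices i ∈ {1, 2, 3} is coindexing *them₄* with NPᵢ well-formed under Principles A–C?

*them* is a pronoun, so Principle B applies: it must be free in its binding domain.
Binding domain of *them₄*: the embedded TP, whose subject is the diplomats₂.
*the reviewers₁* c-commands the pronoun but from outside its binding domain, and is not c-commanded by it → coindexation permitted.
*the diplomats₂* c-commands the pronoun within its binding domain → coindexation would violate Principle B.
*the delegates₃* c-commands the pronoun within its binding domain → coindexation would violate Principle B.

{1}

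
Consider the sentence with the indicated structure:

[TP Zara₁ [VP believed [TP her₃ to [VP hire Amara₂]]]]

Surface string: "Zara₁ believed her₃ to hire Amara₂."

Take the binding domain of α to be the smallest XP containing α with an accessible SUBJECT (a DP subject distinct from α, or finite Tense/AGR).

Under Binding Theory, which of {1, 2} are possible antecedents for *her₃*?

*her* is a pronoun, so Principle B applies: it must be free in its binding domain.
Binding domain of *her₃*: the matrix TP, whose subject is Zara₁.
*Zara₁* c-commands the pronoun within its binding domain → coindexation would violate Principle B.
*Amara₂*: the pronoun c-commands this R-expression → coindexation would violate Principle C on *Amara₂*.

none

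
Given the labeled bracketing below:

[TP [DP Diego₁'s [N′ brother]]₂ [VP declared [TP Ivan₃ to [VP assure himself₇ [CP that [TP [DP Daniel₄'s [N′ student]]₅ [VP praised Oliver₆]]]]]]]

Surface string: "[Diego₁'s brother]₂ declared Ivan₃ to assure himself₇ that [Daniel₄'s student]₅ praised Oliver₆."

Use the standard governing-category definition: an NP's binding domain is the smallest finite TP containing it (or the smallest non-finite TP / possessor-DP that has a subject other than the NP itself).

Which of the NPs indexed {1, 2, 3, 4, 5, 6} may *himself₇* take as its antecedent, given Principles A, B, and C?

{3}

*himself* is an anaphor, so Principle A applies: it must be bound in its binding domain.
Binding domain of *himself₇*: the embedded TP, whose subject is Ivan₃.
*Diego₁* does not c-command the anaphor → cannot bind it.
*[Diego₁'s brother]₂* c-commands the anaphor but is outside its binding domain → cannot satisfy Principle A.
*Ivan₃* c-commands the anaphor within its binding domain → licit binder.
*Daniel₄* does not c-command the anaphor → cannot bind it.
*[Daniel₄'s student]₅* does not c-command the anaphor → cannot bind it.
*Oliver₆* does not c-command the anaphor → cannot bind it.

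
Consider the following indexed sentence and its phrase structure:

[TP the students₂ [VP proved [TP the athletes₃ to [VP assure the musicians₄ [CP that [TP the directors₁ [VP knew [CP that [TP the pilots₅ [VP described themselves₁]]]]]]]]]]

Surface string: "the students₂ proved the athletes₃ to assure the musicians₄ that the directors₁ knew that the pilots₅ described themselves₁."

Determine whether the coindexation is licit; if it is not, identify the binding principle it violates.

The two coindexed NPs are *the directors₁* and *themselves₁*.
*themselves₁* is an anaphor. Principle A requires it to be bound within its binding domain — the embedded TP, whose subject is the pilots₅.
Within that domain it is c-commanded by *the pilots₅*, which does not share its index.
*the directors₁* does c-command the anaphor, but from outside its binding domain.
The anaphor is unbound in its domain → Principle A violation.

Principle A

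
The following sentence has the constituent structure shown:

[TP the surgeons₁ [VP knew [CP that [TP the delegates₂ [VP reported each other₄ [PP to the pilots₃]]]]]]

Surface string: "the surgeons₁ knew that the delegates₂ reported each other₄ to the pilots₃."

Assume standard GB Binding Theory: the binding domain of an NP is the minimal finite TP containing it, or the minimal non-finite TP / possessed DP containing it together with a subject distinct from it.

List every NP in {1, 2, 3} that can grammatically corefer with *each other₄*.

{2}

*each other* is an anaphor, so Principle A applies: it must be bound in its binding domain.
Binding domain of *each other₄*: the embedded TP, whose subject is the delegates₂.
*the surgeons₁* c-commands the anaphor but is outside its binding domain → cannot satisfy Principle A.
*the delegates₂* c-commands the anaphor within its binding domain → licit binder.
*the pilots₃* does not c-command the anaphor → cannot bind it.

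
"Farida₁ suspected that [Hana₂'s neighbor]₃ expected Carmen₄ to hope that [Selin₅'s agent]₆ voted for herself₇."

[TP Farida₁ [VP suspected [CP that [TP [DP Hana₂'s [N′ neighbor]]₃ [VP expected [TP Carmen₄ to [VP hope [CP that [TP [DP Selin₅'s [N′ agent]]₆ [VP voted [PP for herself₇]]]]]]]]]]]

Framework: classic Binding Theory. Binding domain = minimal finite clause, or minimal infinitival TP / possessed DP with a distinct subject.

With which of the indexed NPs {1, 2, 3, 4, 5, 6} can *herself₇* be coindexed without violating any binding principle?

{6}

*herself* is an anaphor, so Principle A applies: it must be bound in its binding domain.
Binding domain of *herself₇*: the embedded TP, whose subject is [Selin₅'s agent]₆.
*Farida₁* c-commands the anaphor but is outside its binding domain → cannot satisfy Principle A.
*Hana₂* does not c-command the anaphor → cannot bind it.
*[Hana₂'s neighbor]₃* c-commands the anaphor but is outside its binding domain → cannot satisfy Principle A.
*Carmen₄* c-commands the anaphor but is outside its binding domain → cannot satisfy Principle A.
*Selin₅* does not c-command the anaphor → cannot bind it.
*[Selin₅'s agent]₆* c-commands the anaphor within its binding domain → licit binder.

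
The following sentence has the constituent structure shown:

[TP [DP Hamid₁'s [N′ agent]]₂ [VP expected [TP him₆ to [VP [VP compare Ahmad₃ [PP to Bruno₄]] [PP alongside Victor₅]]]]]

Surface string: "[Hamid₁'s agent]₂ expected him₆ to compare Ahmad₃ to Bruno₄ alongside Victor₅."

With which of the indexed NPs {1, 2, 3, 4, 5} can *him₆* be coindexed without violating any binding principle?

*him* is a pronoun, so Principle B applies: it must be free in its binding domain.
Binding domain of *him₆*: the matrix TP, whose subject is [Hamid₁'s agent]₂.
*Hamid₁* and the pronoun do not c-command one another → neither Principle B nor Principle C is at stake; coindexation permitted.
*[Hamid₁'s agent]₂* c-commands the pronoun within its binding domain → coindexation would violate Principle B.
*Ahmad₃*: the pronoun c-commands this R-expression → coindexation would violate Principle C on *Ahmad₃*.
*Bruno₄*: the pronoun c-commands this R-expression → coindexation would violate Principle C on *Bruno₄*.
*Victor₅*: the pronoun c-commands this R-expression → coindexation would violate Principle C on *Victor₅*.

{1}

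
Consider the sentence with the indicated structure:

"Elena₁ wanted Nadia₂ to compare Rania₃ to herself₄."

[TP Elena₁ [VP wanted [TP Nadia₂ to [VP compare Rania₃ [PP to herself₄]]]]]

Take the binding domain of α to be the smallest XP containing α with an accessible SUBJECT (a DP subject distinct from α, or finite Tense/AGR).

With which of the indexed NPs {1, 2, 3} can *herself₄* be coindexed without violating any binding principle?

{2, 3}

*herself* is an anaphor, so Principle A applies: it must be bound in its binding domain.
Binding domain of *herself₄*: the embedded TP, whose subject is Nadia₂.
*Elena₁* c-commands the anaphor but is outside its binding domain → cannot satisfy Principle A.
*Nadia₂* c-commands the anaphor within its binding domain → licit binder.
*Rania₃* c-commands the anaphor within its binding domain → licit binder.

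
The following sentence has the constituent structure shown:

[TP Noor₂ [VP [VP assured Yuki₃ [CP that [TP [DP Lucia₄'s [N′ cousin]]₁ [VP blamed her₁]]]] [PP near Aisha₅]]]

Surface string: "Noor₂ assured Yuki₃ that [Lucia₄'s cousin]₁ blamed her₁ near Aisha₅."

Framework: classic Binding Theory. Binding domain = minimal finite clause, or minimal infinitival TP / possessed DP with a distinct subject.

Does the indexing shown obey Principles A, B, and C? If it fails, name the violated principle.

Principle B

The two coindexed NPs are *[Lucia₄'s cousin]₁* and *her₁*.
*her₁* is a pronoun. Its binding domain is the embedded TP, whose subject is [Lucia₄'s cousin]₁.
*[Lucia₄'s cousin]₁* c-commands it within that domain and carries the same index.
The pronoun is locally bound → Principle B violation.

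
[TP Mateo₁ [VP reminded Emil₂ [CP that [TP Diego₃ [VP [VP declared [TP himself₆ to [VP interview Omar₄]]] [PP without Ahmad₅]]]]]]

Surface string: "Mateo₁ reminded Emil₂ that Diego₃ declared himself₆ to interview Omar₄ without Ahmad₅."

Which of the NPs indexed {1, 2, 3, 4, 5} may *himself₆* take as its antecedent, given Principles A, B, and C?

*himself* is an anaphor, so Principle A applies: it must be bound in its binding domain.
Binding domain of *himself₆*: the embedded TP, whose subject is Diego₃.
*Mateo₁* c-commands the anaphor but is outside its binding domain → cannot satisfy Principle A.
*Emil₂* c-commands the anaphor but is outside its binding domain → cannot satisfy Principle A.
*Diego₃* c-commands the anaphor within its binding domain → licit binder.
*Omar₄* does not c-command the anaphor → cannot bind it.
*Ahmad₅* does not c-command the anaphor → cannot bind it.

{3}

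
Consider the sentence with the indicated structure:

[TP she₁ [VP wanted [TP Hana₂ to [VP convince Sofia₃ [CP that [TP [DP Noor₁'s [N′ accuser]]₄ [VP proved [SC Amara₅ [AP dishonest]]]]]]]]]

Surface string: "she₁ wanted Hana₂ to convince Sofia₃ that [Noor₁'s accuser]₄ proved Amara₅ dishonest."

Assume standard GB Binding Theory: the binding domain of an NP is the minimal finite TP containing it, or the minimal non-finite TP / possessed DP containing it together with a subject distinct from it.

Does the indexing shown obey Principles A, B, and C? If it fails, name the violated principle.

The two coindexed NPs are *she₁* and *Noor₁*.
*Noor₁* is an R-expression. Principle C requires it to be free everywhere.
*she₁* c-commands it and carries the same index.
The R-expression is bound → Principle C violation.

Principle C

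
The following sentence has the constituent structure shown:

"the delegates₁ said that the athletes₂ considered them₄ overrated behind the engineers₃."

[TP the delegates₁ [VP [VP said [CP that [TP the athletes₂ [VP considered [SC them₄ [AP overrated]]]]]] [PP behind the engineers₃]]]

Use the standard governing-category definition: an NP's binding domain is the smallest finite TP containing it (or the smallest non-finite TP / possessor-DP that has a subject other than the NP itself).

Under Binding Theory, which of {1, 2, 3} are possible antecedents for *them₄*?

*them* is a pronoun, so Principle B applies: it must be free in its binding domain.
Binding domain of *them₄*: the embedded TP, whose subject is the athletes₂.
*the delegates₁* c-commands the pronoun but from outside its binding domain, and is not c-commanded by it → coindexation permitted.
*the athletes₂* c-commands the pronoun within its binding domain → coindexation would violate Principle B.
*the engineers₃* and the pronoun do not c-command one another → neither Principle B nor Principle C is at stake; coindexation permitted.

{1, 3}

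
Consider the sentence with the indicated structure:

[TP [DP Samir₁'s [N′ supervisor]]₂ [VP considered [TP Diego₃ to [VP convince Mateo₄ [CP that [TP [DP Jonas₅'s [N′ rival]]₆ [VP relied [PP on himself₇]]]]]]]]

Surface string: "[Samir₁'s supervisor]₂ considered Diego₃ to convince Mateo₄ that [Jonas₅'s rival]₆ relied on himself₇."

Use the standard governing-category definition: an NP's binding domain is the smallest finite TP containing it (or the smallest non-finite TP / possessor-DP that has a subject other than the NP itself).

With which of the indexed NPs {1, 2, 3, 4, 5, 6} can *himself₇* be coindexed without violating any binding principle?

*himself* is an anaphor, so Principle A applies: it must be bound in its binding domain.
Binding domain of *himself₇*: the embedded TP, whose subject is [Jonas₅'s rival]₆.
*Samir₁* does not c-command the anaphor → cannot bind it.
*[Samir₁'s supervisor]₂* c-commands the anaphor but is outside its binding domain → cannot satisfy Principle A.
*Diego₃* c-commands the anaphor but is outside its binding domain → cannot satisfy Principle A.
*Mateo₄* c-commands the anaphor but is outside its binding domain → cannot satisfy Principle A.
*Jonas₅* does not c-command the anaphor → cannot bind it.
*[Jonas₅'s rival]₆* c-commands the anaphor within its binding domain → licit binder.

{6}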